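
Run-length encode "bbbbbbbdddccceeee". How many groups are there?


Input: bbbbbbbdddccceeee
Scanning for consecutive runs:
  Group 1: 'b' x 7 (positions 0-6)
  Group 2: 'd' x 3 (positions 7-9)
  Group 3: 'c' x 3 (positions 10-12)
  Group 4: 'e' x 4 (positions 13-16)
Total groups: 4

4


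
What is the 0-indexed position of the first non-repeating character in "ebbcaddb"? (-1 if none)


Input: ebbcaddb
Character frequencies:
  'a': 1
  'b': 3
  'c': 1
  'd': 2
  'e': 1
Scanning left to right for freq == 1:
  Position 0 ('e'): unique! => answer = 0

0


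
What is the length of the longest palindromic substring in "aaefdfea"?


Input: "aaefdfea"
Checking substrings for palindromes:
  [1:8] "aefdfea" (len 7) => palindrome
  [2:7] "efdfe" (len 5) => palindrome
  [3:6] "fdf" (len 3) => palindrome
  [0:2] "aa" (len 2) => palindrome
Longest palindromic substring: "aefdfea" with length 7

7


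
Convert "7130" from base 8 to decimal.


Input: "7130" in base 8
Positional expansion:
  Digit '7' (value 7) x 8^3 = 3584
  Digit '1' (value 1) x 8^2 = 64
  Digit '3' (value 3) x 8^1 = 24
  Digit '0' (value 0) x 8^0 = 0
Sum = 3672

3672


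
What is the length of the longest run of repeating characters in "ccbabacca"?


Input: "ccbabacca"
Scanning for longest run:
  Position 1 ('c'): continues run of 'c', length=2
  Position 2 ('b'): new char, reset run to 1
  Position 3 ('a'): new char, reset run to 1
  Position 4 ('b'): new char, reset run to 1
  Position 5 ('a'): new char, reset run to 1
  Position 6 ('c'): new char, reset run to 1
  Position 7 ('c'): continues run of 'c', length=2
  Position 8 ('a'): new char, reset run to 1
Longest run: 'c' with length 2

2


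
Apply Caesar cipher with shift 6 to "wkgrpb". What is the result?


Caesar cipher: shift "wkgrpb" by 6
  'w' (pos 22) + 6 = pos 2 = 'c'
  'k' (pos 10) + 6 = pos 16 = 'q'
  'g' (pos 6) + 6 = pos 12 = 'm'
  'r' (pos 17) + 6 = pos 23 = 'x'
  'p' (pos 15) + 6 = pos 21 = 'v'
  'b' (pos 1) + 6 = pos 7 = 'h'
Result: cqmxvh

cqmxvh


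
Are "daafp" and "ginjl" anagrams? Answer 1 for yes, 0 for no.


Strings: "daafp", "ginjl"
Sorted first:  aadfp
Sorted second: gijln
Differ at position 0: 'a' vs 'g' => not anagrams

0


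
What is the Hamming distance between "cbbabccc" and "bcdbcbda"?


Comparing "cbbabccc" and "bcdbcbda" position by position:
  Position 0: 'c' vs 'b' => differ
  Position 1: 'b' vs 'c' => differ
  Position 2: 'b' vs 'd' => differ
  Position 3: 'a' vs 'b' => differ
  Position 4: 'b' vs 'c' => differ
  Position 5: 'c' vs 'b' => differ
  Position 6: 'c' vs 'd' => differ
  Position 7: 'c' vs 'a' => differ
Total differences (Hamming distance): 8

8


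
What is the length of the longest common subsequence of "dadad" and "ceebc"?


LCS of "dadad" and "ceebc"
DP table:
           c    e    e    b    c
      0    0    0    0    0    0
  d   0    0    0    0    0    0
  a   0    0    0    0    0    0
  d   0    0    0    0    0    0
  a   0    0    0    0    0    0
  d   0    0    0    0    0    0
LCS length = dp[5][5] = 0

0


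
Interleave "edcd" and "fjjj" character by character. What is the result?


Interleaving "edcd" and "fjjj":
  Position 0: 'e' from first, 'f' from second => "ef"
  Position 1: 'd' from first, 'j' from second => "dj"
  Position 2: 'c' from first, 'j' from second => "cj"
  Position 3: 'd' from first, 'j' from second => "dj"
Result: efdjcjdj

efdjcjdj


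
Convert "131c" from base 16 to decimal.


Input: "131c" in base 16
Positional expansion:
  Digit '1' (value 1) x 16^3 = 4096
  Digit '3' (value 3) x 16^2 = 768
  Digit '1' (value 1) x 16^1 = 16
  Digit 'c' (value 12) x 16^0 = 12
Sum = 4892

4892


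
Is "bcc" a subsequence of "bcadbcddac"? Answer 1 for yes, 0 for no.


Check if "bcc" is a subsequence of "bcadbcddac"
Greedy scan:
  Position 0 ('b'): matches sub[0] = 'b'
  Position 1 ('c'): matches sub[1] = 'c'
  Position 2 ('a'): no match needed
  Position 3 ('d'): no match needed
  Position 4 ('b'): no match needed
  Position 5 ('c'): matches sub[2] = 'c'
  Position 6 ('d'): no match needed
  Position 7 ('d'): no match needed
  Position 8 ('a'): no match needed
  Position 9 ('c'): no match needed
All 3 characters matched => is a subsequence

1


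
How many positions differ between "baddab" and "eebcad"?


Comparing "baddab" and "eebcad" position by position:
  Position 0: 'b' vs 'e' => DIFFER
  Position 1: 'a' vs 'e' => DIFFER
  Position 2: 'd' vs 'b' => DIFFER
  Position 3: 'd' vs 'c' => DIFFER
  Position 4: 'a' vs 'a' => same
  Position 5: 'b' vs 'd' => DIFFER
Positions that differ: 5

5


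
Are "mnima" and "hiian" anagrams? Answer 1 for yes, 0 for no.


Strings: "mnima", "hiian"
Sorted first:  aimmn
Sorted second: ahiin
Differ at position 1: 'i' vs 'h' => not anagrams

0


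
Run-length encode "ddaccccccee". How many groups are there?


Input: ddaccccccee
Scanning for consecutive runs:
  Group 1: 'd' x 2 (positions 0-1)
  Group 2: 'a' x 1 (positions 2-2)
  Group 3: 'c' x 6 (positions 3-8)
  Group 4: 'e' x 2 (positions 9-10)
Total groups: 4

4


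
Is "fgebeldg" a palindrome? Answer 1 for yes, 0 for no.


Input: fgebeldg
Reversed: gdlebegf
  Compare pos 0 ('f') with pos 7 ('g'): MISMATCH
  Compare pos 1 ('g') with pos 6 ('d'): MISMATCH
  Compare pos 2 ('e') with pos 5 ('l'): MISMATCH
  Compare pos 3 ('b') with pos 4 ('e'): MISMATCH
Result: not a palindrome

0


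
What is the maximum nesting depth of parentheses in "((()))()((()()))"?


Input: "((()))()((()()))"
Tracking depth:
  Position 0 '(': depth becomes 1
  Position 1 '(': depth becomes 2
  Position 2 '(': depth becomes 3
  Position 3 ')': depth becomes 2
  Position 4 ')': depth becomes 1
  Position 5 ')': depth becomes 0
  Position 6 '(': depth becomes 1
  Position 7 ')': depth becomes 0
  Position 8 '(': depth becomes 1
  Position 9 '(': depth becomes 2
  Position 10 '(': depth becomes 3
  Position 11 ')': depth becomes 2
  Position 12 '(': depth becomes 3
  Position 13 ')': depth becomes 2
  Position 14 ')': depth becomes 1
  Position 15 ')': depth becomes 0
Maximum depth reached: 3

3


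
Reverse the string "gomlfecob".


Input: gomlfecob
Reading characters right to left:
  Position 8: 'b'
  Position 7: 'o'
  Position 6: 'c'
  Position 5: 'e'
  Position 4: 'f'
  Position 3: 'l'
  Position 2: 'm'
  Position 1: 'o'
  Position 0: 'g'
Reversed: boceflmog

boceflmog


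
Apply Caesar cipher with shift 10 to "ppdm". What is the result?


Caesar cipher: shift "ppdm" by 10
  'p' (pos 15) + 10 = pos 25 = 'z'
  'p' (pos 15) + 10 = pos 25 = 'z'
  'd' (pos 3) + 10 = pos 13 = 'n'
  'm' (pos 12) + 10 = pos 22 = 'w'
Result: zznw

zznw


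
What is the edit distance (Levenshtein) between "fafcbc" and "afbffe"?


Computing edit distance: "fafcbc" -> "afbffe"
DP table:
           a    f    b    f    f    e
      0    1    2    3    4    5    6
  f   1    1    1    2    3    4    5
  a   2    1    2    2    3    4    5
  f   3    2    1    2    2    3    4
  c   4    3    2    2    3    3    4
  b   5    4    3    2    3    4    4
  c   6    5    4    3    3    4    5
Edit distance = dp[6][6] = 5

5


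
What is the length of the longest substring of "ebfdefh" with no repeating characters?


Input: "ebfdefh"
Sliding window (track last position of each char):
  Position 0 ('e'): window [0,0] length 1 -- new best
  Position 1 ('b'): window [0,1] length 2 -- new best
  Position 2 ('f'): window [0,2] length 3 -- new best
  Position 3 ('d'): window [0,3] length 4 -- new best
  Position 4 ('e'): repeat (last at 0), move window start to 1
  Position 4 ('e'): window [1,4] length 4
  Position 5 ('f'): repeat (last at 2), move window start to 3
  Position 5 ('f'): window [3,5] length 3
  Position 6 ('h'): window [3,6] length 4
Longest substring with no repeats: "ebfd" with length 4

4


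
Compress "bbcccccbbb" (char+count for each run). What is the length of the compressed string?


Input: bbcccccbbb
Runs:
  'b' x 2 => "b2"
  'c' x 5 => "c5"
  'b' x 3 => "b3"
Compressed: "b2c5b3"
Compressed length: 6

6


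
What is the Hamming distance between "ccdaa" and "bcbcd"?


Comparing "ccdaa" and "bcbcd" position by position:
  Position 0: 'c' vs 'b' => differ
  Position 1: 'c' vs 'c' => same
  Position 2: 'd' vs 'b' => differ
  Position 3: 'a' vs 'c' => differ
  Position 4: 'a' vs 'd' => differ
Total differences (Hamming distance): 4

4


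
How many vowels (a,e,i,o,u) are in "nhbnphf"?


Input: nhbnphf
Checking each character:
  'n' at position 0: consonant
  'h' at position 1: consonant
  'b' at position 2: consonant
  'n' at position 3: consonant
  'p' at position 4: consonant
  'h' at position 5: consonant
  'f' at position 6: consonant
Total vowels: 0

0


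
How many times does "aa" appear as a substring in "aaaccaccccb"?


Searching for "aa" in "aaaccaccccb"
Scanning each position:
  Position 0: "aa" => MATCH
  Position 1: "aa" => MATCH
  Position 2: "ac" => no
  Position 3: "cc" => no
  Position 4: "ca" => no
  Position 5: "ac" => no
  Position 6: "cc" => no
  Position 7: "cc" => no
  Position 8: "cc" => no
  Position 9: "cb" => no
Total occurrences: 2

2


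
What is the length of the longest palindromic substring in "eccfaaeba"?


Input: "eccfaaeba"
Checking substrings for palindromes:
  [1:3] "cc" (len 2) => palindrome
  [4:6] "aa" (len 2) => palindrome
Longest palindromic substring: "cc" with length 2

2


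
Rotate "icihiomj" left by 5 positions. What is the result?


Input: "icihiomj", rotate left by 5
First 5 characters: "icihi"
Remaining characters: "omj"
Concatenate remaining + first: "omj" + "icihi" = "omjicihi"

omjicihi


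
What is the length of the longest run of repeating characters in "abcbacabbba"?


Input: "abcbacabbba"
Scanning for longest run:
  Position 1 ('b'): new char, reset run to 1
  Position 2 ('c'): new char, reset run to 1
  Position 3 ('b'): new char, reset run to 1
  Position 4 ('a'): new char, reset run to 1
  Position 5 ('c'): new char, reset run to 1
  Position 6 ('a'): new char, reset run to 1
  Position 7 ('b'): new char, reset run to 1
  Position 8 ('b'): continues run of 'b', length=2
  Position 9 ('b'): continues run of 'b', length=3
  Position 10 ('a'): new char, reset run to 1
Longest run: 'b' with length 3

3


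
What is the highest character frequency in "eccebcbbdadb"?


Input: eccebcbbdadb
Character counts:
  'a': 1
  'b': 4
  'c': 3
  'd': 2
  'e': 2
Maximum frequency: 4

4


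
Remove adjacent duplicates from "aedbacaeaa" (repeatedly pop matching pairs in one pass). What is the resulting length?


Input: aedbacaeaa
Stack-based adjacent duplicate removal:
  Read 'a': push. Stack: a
  Read 'e': push. Stack: ae
  Read 'd': push. Stack: aed
  Read 'b': push. Stack: aedb
  Read 'a': push. Stack: aedba
  Read 'c': push. Stack: aedbac
  Read 'a': push. Stack: aedbaca
  Read 'e': push. Stack: aedbacae
  Read 'a': push. Stack: aedbacaea
  Read 'a': matches stack top 'a' => pop. Stack: aedbacae
Final stack: "aedbacae" (length 8)

8


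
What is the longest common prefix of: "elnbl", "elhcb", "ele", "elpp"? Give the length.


Words: elnbl, elhcb, ele, elpp
  Position 0: all 'e' => match
  Position 1: all 'l' => match
  Position 2: ('n', 'h', 'e', 'p') => mismatch, stop
LCP = "el" (length 2)

2


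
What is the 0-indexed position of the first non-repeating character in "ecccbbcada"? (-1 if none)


Input: ecccbbcada
Character frequencies:
  'a': 2
  'b': 2
  'c': 4
  'd': 1
  'e': 1
Scanning left to right for freq == 1:
  Position 0 ('e'): unique! => answer = 0

0


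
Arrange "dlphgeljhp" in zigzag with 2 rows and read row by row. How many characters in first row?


Zigzag "dlphgeljhp" into 2 rows:
Placing characters:
  'd' => row 0
  'l' => row 1
  'p' => row 0
  'h' => row 1
  'g' => row 0
  'e' => row 1
  'l' => row 0
  'j' => row 1
  'h' => row 0
  'p' => row 1
Rows:
  Row 0: "dpglh"
  Row 1: "lhejp"
First row length: 5

5


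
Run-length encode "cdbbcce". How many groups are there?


Input: cdbbcce
Scanning for consecutive runs:
  Group 1: 'c' x 1 (positions 0-0)
  Group 2: 'd' x 1 (positions 1-1)
  Group 3: 'b' x 2 (positions 2-3)
  Group 4: 'c' x 2 (positions 4-5)
  Group 5: 'e' x 1 (positions 6-6)
Total groups: 5

5


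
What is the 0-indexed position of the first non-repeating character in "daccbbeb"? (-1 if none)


Input: daccbbeb
Character frequencies:
  'a': 1
  'b': 3
  'c': 2
  'd': 1
  'e': 1
Scanning left to right for freq == 1:
  Position 0 ('d'): unique! => answer = 0

0


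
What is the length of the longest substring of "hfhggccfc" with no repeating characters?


Input: "hfhggccfc"
Sliding window (track last position of each char):
  Position 0 ('h'): window [0,0] length 1 -- new best
  Position 1 ('f'): window [0,1] length 2 -- new best
  Position 2 ('h'): repeat (last at 0), move window start to 1
  Position 2 ('h'): window [1,2] length 2
  Position 3 ('g'): window [1,3] length 3 -- new best
  Position 4 ('g'): repeat (last at 3), move window start to 4
  Position 4 ('g'): window [4,4] length 1
  Position 5 ('c'): window [4,5] length 2
  Position 6 ('c'): repeat (last at 5), move window start to 6
  Position 6 ('c'): window [6,6] length 1
  Position 7 ('f'): window [6,7] length 2
  Position 8 ('c'): repeat (last at 6), move window start to 7
  Position 8 ('c'): window [7,8] length 2
Longest substring with no repeats: "fhg" with length 3

3


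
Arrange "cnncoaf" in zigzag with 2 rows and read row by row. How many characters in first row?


Zigzag "cnncoaf" into 2 rows:
Placing characters:
  'c' => row 0
  'n' => row 1
  'n' => row 0
  'c' => row 1
  'o' => row 0
  'a' => row 1
  'f' => row 0
Rows:
  Row 0: "cnof"
  Row 1: "nca"
First row length: 4

4


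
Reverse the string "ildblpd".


Input: ildblpd
Reading characters right to left:
  Position 6: 'd'
  Position 5: 'p'
  Position 4: 'l'
  Position 3: 'b'
  Position 2: 'd'
  Position 1: 'l'
  Position 0: 'i'
Reversed: dplbdli

dplbdli


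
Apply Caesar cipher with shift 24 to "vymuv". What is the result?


Caesar cipher: shift "vymuv" by 24
  'v' (pos 21) + 24 = pos 19 = 't'
  'y' (pos 24) + 24 = pos 22 = 'w'
  'm' (pos 12) + 24 = pos 10 = 'k'
  'u' (pos 20) + 24 = pos 18 = 's'
  'v' (pos 21) + 24 = pos 19 = 't'
Result: twkst

twkst


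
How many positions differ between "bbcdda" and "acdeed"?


Comparing "bbcdda" and "acdeed" position by position:
  Position 0: 'b' vs 'a' => DIFFER
  Position 1: 'b' vs 'c' => DIFFER
  Position 2: 'c' vs 'd' => DIFFER
  Position 3: 'd' vs 'e' => DIFFER
  Position 4: 'd' vs 'e' => DIFFER
  Position 5: 'a' vs 'd' => DIFFER
Positions that differ: 6

6


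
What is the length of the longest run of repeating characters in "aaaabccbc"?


Input: "aaaabccbc"
Scanning for longest run:
  Position 1 ('a'): continues run of 'a', length=2
  Position 2 ('a'): continues run of 'a', length=3
  Position 3 ('a'): continues run of 'a', length=4
  Position 4 ('b'): new char, reset run to 1
  Position 5 ('c'): new char, reset run to 1
  Position 6 ('c'): continues run of 'c', length=2
  Position 7 ('b'): new char, reset run to 1
  Position 8 ('c'): new char, reset run to 1
Longest run: 'a' with length 4

4


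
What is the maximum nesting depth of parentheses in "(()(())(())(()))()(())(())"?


Input: "(()(())(())(()))()(())(())"
Tracking depth:
  Position 0 '(': depth becomes 1
  Position 1 '(': depth becomes 2
  Position 2 ')': depth becomes 1
  Position 3 '(': depth becomes 2
  Position 4 '(': depth becomes 3
  Position 5 ')': depth becomes 2
  Position 6 ')': depth becomes 1
  Position 7 '(': depth becomes 2
  Position 8 '(': depth becomes 3
  Position 9 ')': depth becomes 2
  Position 10 ')': depth becomes 1
  Position 11 '(': depth becomes 2
  Position 12 '(': depth becomes 3
  Position 13 ')': depth becomes 2
  Position 14 ')': depth becomes 1
  Position 15 ')': depth becomes 0
  Position 16 '(': depth becomes 1
  Position 17 ')': depth becomes 0
  Position 18 '(': depth becomes 1
  Position 19 '(': depth becomes 2
  Position 20 ')': depth becomes 1
  Position 21 ')': depth becomes 0
  Position 22 '(': depth becomes 1
  Position 23 '(': depth becomes 2
  Position 24 ')': depth becomes 1
  Position 25 ')': depth becomes 0
Maximum depth reached: 3

3


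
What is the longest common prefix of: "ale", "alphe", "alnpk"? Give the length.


Words: ale, alphe, alnpk
  Position 0: all 'a' => match
  Position 1: all 'l' => match
  Position 2: ('e', 'p', 'n') => mismatch, stop
LCP = "al" (length 2)

2


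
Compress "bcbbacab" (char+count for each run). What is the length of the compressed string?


Input: bcbbacab
Runs:
  'b' x 1 => "b1"
  'c' x 1 => "c1"
  'b' x 2 => "b2"
  'a' x 1 => "a1"
  'c' x 1 => "c1"
  'a' x 1 => "a1"
  'b' x 1 => "b1"
Compressed: "b1c1b2a1c1a1b1"
Compressed length: 14

14


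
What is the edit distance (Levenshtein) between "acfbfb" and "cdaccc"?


Computing edit distance: "acfbfb" -> "cdaccc"
DP table:
           c    d    a    c    c    c
      0    1    2    3    4    5    6
  a   1    1    2    2    3    4    5
  c   2    1    2    3    2    3    4
  f   3    2    2    3    3    3    4
  b   4    3    3    3    4    4    4
  f   5    4    4    4    4    5    5
  b   6    5    5    5    5    5    6
Edit distance = dp[6][6] = 6

6


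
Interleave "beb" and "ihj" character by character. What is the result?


Interleaving "beb" and "ihj":
  Position 0: 'b' from first, 'i' from second => "bi"
  Position 1: 'e' from first, 'h' from second => "eh"
  Position 2: 'b' from first, 'j' from second => "bj"
Result: biehbj

biehbj


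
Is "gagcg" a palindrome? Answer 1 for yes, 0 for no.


Input: gagcg
Reversed: gcgag
  Compare pos 0 ('g') with pos 4 ('g'): match
  Compare pos 1 ('a') with pos 3 ('c'): MISMATCH
Result: not a palindrome

0


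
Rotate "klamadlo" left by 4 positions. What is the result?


Input: "klamadlo", rotate left by 4
First 4 characters: "klam"
Remaining characters: "adlo"
Concatenate remaining + first: "adlo" + "klam" = "adloklam"

adloklam


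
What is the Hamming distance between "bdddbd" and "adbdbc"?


Comparing "bdddbd" and "adbdbc" position by position:
  Position 0: 'b' vs 'a' => differ
  Position 1: 'd' vs 'd' => same
  Position 2: 'd' vs 'b' => differ
  Position 3: 'd' vs 'd' => same
  Position 4: 'b' vs 'b' => same
  Position 5: 'd' vs 'c' => differ
Total differences (Hamming distance): 3

3


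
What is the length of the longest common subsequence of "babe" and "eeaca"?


LCS of "babe" and "eeaca"
DP table:
           e    e    a    c    a
      0    0    0    0    0    0
  b   0    0    0    0    0    0
  a   0    0    0    1    1    1
  b   0    0    0    1    1    1
  e   0    1    1    1    1    1
LCS length = dp[4][5] = 1

1


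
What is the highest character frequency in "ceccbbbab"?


Input: ceccbbbab
Character counts:
  'a': 1
  'b': 4
  'c': 3
  'e': 1
Maximum frequency: 4

4


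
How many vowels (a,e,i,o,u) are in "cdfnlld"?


Input: cdfnlld
Checking each character:
  'c' at position 0: consonant
  'd' at position 1: consonant
  'f' at position 2: consonant
  'n' at position 3: consonant
  'l' at position 4: consonant
  'l' at position 5: consonant
  'd' at position 6: consonant
Total vowels: 0

0


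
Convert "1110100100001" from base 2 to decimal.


Input: "1110100100001" in base 2
Positional expansion:
  Digit '1' (value 1) x 2^12 = 4096
  Digit '1' (value 1) x 2^11 = 2048
  Digit '1' (value 1) x 2^10 = 1024
  Digit '0' (value 0) x 2^9 = 0
  Digit '1' (value 1) x 2^8 = 256
  Digit '0' (value 0) x 2^7 = 0
  Digit '0' (value 0) x 2^6 = 0
  Digit '1' (value 1) x 2^5 = 32
  Digit '0' (value 0) x 2^4 = 0
  Digit '0' (value 0) x 2^3 = 0
  Digit '0' (value 0) x 2^2 = 0
  Digit '0' (value 0) x 2^1 = 0
  Digit '1' (value 1) x 2^0 = 1
Sum = 7457

7457


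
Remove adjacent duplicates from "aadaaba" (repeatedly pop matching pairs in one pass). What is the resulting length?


Input: aadaaba
Stack-based adjacent duplicate removal:
  Read 'a': push. Stack: a
  Read 'a': matches stack top 'a' => pop. Stack: (empty)
  Read 'd': push. Stack: d
  Read 'a': push. Stack: da
  Read 'a': matches stack top 'a' => pop. Stack: d
  Read 'b': push. Stack: db
  Read 'a': push. Stack: dba
Final stack: "dba" (length 3)

3


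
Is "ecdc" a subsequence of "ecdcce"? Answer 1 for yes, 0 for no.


Check if "ecdc" is a subsequence of "ecdcce"
Greedy scan:
  Position 0 ('e'): matches sub[0] = 'e'
  Position 1 ('c'): matches sub[1] = 'c'
  Position 2 ('d'): matches sub[2] = 'd'
  Position 3 ('c'): matches sub[3] = 'c'
  Position 4 ('c'): no match needed
  Position 5 ('e'): no match needed
All 4 characters matched => is a subsequence

1


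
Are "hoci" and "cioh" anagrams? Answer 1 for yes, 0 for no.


Strings: "hoci", "cioh"
Sorted first:  chio
Sorted second: chio
Sorted forms match => anagrams

1


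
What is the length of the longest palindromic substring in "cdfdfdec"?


Input: "cdfdfdec"
Checking substrings for palindromes:
  [1:6] "dfdfd" (len 5) => palindrome
  [1:4] "dfd" (len 3) => palindrome
  [2:5] "fdf" (len 3) => palindrome
  [3:6] "dfd" (len 3) => palindrome
Longest palindromic substring: "dfdfd" with length 5

5


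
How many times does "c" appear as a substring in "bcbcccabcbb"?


Searching for "c" in "bcbcccabcbb"
Scanning each position:
  Position 0: "b" => no
  Position 1: "c" => MATCH
  Position 2: "b" => no
  Position 3: "c" => MATCH
  Position 4: "c" => MATCH
  Position 5: "c" => MATCH
  Position 6: "a" => no
  Position 7: "b" => no
  Position 8: "c" => MATCH
  Position 9: "b" => no
  Position 10: "b" => no
Total occurrences: 5

5


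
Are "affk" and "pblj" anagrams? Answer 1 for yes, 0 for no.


Strings: "affk", "pblj"
Sorted first:  affk
Sorted second: bjlp
Differ at position 0: 'a' vs 'b' => not anagrams

0


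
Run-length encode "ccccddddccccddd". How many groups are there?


Input: ccccddddccccddd
Scanning for consecutive runs:
  Group 1: 'c' x 4 (positions 0-3)
  Group 2: 'd' x 4 (positions 4-7)
  Group 3: 'c' x 4 (positions 8-11)
  Group 4: 'd' x 3 (positions 12-14)
Total groups: 4

4


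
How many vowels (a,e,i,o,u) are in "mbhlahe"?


Input: mbhlahe
Checking each character:
  'm' at position 0: consonant
  'b' at position 1: consonant
  'h' at position 2: consonant
  'l' at position 3: consonant
  'a' at position 4: vowel (running total: 1)
  'h' at position 5: consonant
  'e' at position 6: vowel (running total: 2)
Total vowels: 2

2


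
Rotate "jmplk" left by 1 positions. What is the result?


Input: "jmplk", rotate left by 1
First 1 characters: "j"
Remaining characters: "mplk"
Concatenate remaining + first: "mplk" + "j" = "mplkj"

mplkj


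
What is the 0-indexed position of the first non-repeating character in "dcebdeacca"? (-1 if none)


Input: dcebdeacca
Character frequencies:
  'a': 2
  'b': 1
  'c': 3
  'd': 2
  'e': 2
Scanning left to right for freq == 1:
  Position 0 ('d'): freq=2, skip
  Position 1 ('c'): freq=3, skip
  Position 2 ('e'): freq=2, skip
  Position 3 ('b'): unique! => answer = 3

3


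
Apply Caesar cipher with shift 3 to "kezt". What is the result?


Caesar cipher: shift "kezt" by 3
  'k' (pos 10) + 3 = pos 13 = 'n'
  'e' (pos 4) + 3 = pos 7 = 'h'
  'z' (pos 25) + 3 = pos 2 = 'c'
  't' (pos 19) + 3 = pos 22 = 'w'
Result: nhcw

nhcw


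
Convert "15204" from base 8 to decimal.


Input: "15204" in base 8
Positional expansion:
  Digit '1' (value 1) x 8^4 = 4096
  Digit '5' (value 5) x 8^3 = 2560
  Digit '2' (value 2) x 8^2 = 128
  Digit '0' (value 0) x 8^1 = 0
  Digit '4' (value 4) x 8^0 = 4
Sum = 6788

6788


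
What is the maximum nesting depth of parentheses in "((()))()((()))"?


Input: "((()))()((()))"
Tracking depth:
  Position 0 '(': depth becomes 1
  Position 1 '(': depth becomes 2
  Position 2 '(': depth becomes 3
  Position 3 ')': depth becomes 2
  Position 4 ')': depth becomes 1
  Position 5 ')': depth becomes 0
  Position 6 '(': depth becomes 1
  Position 7 ')': depth becomes 0
  Position 8 '(': depth becomes 1
  Position 9 '(': depth becomes 2
  Position 10 '(': depth becomes 3
  Position 11 ')': depth becomes 2
  Position 12 ')': depth becomes 1
  Position 13 ')': depth becomes 0
Maximum depth reached: 3

3


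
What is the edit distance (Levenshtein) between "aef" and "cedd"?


Computing edit distance: "aef" -> "cedd"
DP table:
           c    e    d    d
      0    1    2    3    4
  a   1    1    2    3    4
  e   2    2    1    2    3
  f   3    3    2    2    3
Edit distance = dp[3][4] = 3

3


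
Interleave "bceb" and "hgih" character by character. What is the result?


Interleaving "bceb" and "hgih":
  Position 0: 'b' from first, 'h' from second => "bh"
  Position 1: 'c' from first, 'g' from second => "cg"
  Position 2: 'e' from first, 'i' from second => "ei"
  Position 3: 'b' from first, 'h' from second => "bh"
Result: bhcgeibh

bhcgeibh


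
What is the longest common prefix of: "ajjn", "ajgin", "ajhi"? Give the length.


Words: ajjn, ajgin, ajhi
  Position 0: all 'a' => match
  Position 1: all 'j' => match
  Position 2: ('j', 'g', 'h') => mismatch, stop
LCP = "aj" (length 2)

2


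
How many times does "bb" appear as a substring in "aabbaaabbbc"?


Searching for "bb" in "aabbaaabbbc"
Scanning each position:
  Position 0: "aa" => no
  Position 1: "ab" => no
  Position 2: "bb" => MATCH
  Position 3: "ba" => no
  Position 4: "aa" => no
  Position 5: "aa" => no
  Position 6: "ab" => no
  Position 7: "bb" => MATCH
  Position 8: "bb" => MATCH
  Position 9: "bc" => no
Total occurrences: 3

3


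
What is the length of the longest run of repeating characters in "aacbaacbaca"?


Input: "aacbaacbaca"
Scanning for longest run:
  Position 1 ('a'): continues run of 'a', length=2
  Position 2 ('c'): new char, reset run to 1
  Position 3 ('b'): new char, reset run to 1
  Position 4 ('a'): new char, reset run to 1
  Position 5 ('a'): continues run of 'a', length=2
  Position 6 ('c'): new char, reset run to 1
  Position 7 ('b'): new char, reset run to 1
  Position 8 ('a'): new char, reset run to 1
  Position 9 ('c'): new char, reset run to 1
  Position 10 ('a'): new char, reset run to 1
Longest run: 'a' with length 2

2


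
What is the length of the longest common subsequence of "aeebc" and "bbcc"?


LCS of "aeebc" and "bbcc"
DP table:
           b    b    c    c
      0    0    0    0    0
  a   0    0    0    0    0
  e   0    0    0    0    0
  e   0    0    0    0    0
  b   0    1    1    1    1
  c   0    1    1    2    2
LCS length = dp[5][4] = 2

2


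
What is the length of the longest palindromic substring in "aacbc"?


Input: "aacbc"
Checking substrings for palindromes:
  [2:5] "cbc" (len 3) => palindrome
  [0:2] "aa" (len 2) => palindrome
Longest palindromic substring: "cbc" with length 3

3


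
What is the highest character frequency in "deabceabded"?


Input: deabceabded
Character counts:
  'a': 2
  'b': 2
  'c': 1
  'd': 3
  'e': 3
Maximum frequency: 3

3


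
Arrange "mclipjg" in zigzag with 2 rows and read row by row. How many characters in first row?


Zigzag "mclipjg" into 2 rows:
Placing characters:
  'm' => row 0
  'c' => row 1
  'l' => row 0
  'i' => row 1
  'p' => row 0
  'j' => row 1
  'g' => row 0
Rows:
  Row 0: "mlpg"
  Row 1: "cij"
First row length: 4

4


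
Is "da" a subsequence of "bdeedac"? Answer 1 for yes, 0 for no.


Check if "da" is a subsequence of "bdeedac"
Greedy scan:
  Position 0 ('b'): no match needed
  Position 1 ('d'): matches sub[0] = 'd'
  Position 2 ('e'): no match needed
  Position 3 ('e'): no match needed
  Position 4 ('d'): no match needed
  Position 5 ('a'): matches sub[1] = 'a'
  Position 6 ('c'): no match needed
All 2 characters matched => is a subsequence

1


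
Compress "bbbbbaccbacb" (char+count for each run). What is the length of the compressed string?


Input: bbbbbaccbacb
Runs:
  'b' x 5 => "b5"
  'a' x 1 => "a1"
  'c' x 2 => "c2"
  'b' x 1 => "b1"
  'a' x 1 => "a1"
  'c' x 1 => "c1"
  'b' x 1 => "b1"
Compressed: "b5a1c2b1a1c1b1"
Compressed length: 14

14


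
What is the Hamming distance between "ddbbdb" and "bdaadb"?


Comparing "ddbbdb" and "bdaadb" position by position:
  Position 0: 'd' vs 'b' => differ
  Position 1: 'd' vs 'd' => same
  Position 2: 'b' vs 'a' => differ
  Position 3: 'b' vs 'a' => differ
  Position 4: 'd' vs 'd' => same
  Position 5: 'b' vs 'b' => same
Total differences (Hamming distance): 3

3


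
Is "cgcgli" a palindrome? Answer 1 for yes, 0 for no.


Input: cgcgli
Reversed: ilgcgc
  Compare pos 0 ('c') with pos 5 ('i'): MISMATCH
  Compare pos 1 ('g') with pos 4 ('l'): MISMATCH
  Compare pos 2 ('c') with pos 3 ('g'): MISMATCH
Result: not a palindrome

0


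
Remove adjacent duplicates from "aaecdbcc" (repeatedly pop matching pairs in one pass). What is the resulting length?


Input: aaecdbcc
Stack-based adjacent duplicate removal:
  Read 'a': push. Stack: a
  Read 'a': matches stack top 'a' => pop. Stack: (empty)
  Read 'e': push. Stack: e
  Read 'c': push. Stack: ec
  Read 'd': push. Stack: ecd
  Read 'b': push. Stack: ecdb
  Read 'c': push. Stack: ecdbc
  Read 'c': matches stack top 'c' => pop. Stack: ecdb
Final stack: "ecdb" (length 4)

4


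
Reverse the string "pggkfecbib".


Input: pggkfecbib
Reading characters right to left:
  Position 9: 'b'
  Position 8: 'i'
  Position 7: 'b'
  Position 6: 'c'
  Position 5: 'e'
  Position 4: 'f'
  Position 3: 'k'
  Position 2: 'g'
  Position 1: 'g'
  Position 0: 'p'
Reversed: bibcefkggp

bibcefkggp


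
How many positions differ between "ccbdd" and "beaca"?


Comparing "ccbdd" and "beaca" position by position:
  Position 0: 'c' vs 'b' => DIFFER
  Position 1: 'c' vs 'e' => DIFFER
  Position 2: 'b' vs 'a' => DIFFER
  Position 3: 'd' vs 'c' => DIFFER
  Position 4: 'd' vs 'a' => DIFFER
Positions that differ: 5

5


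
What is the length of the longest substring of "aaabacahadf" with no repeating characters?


Input: "aaabacahadf"
Sliding window (track last position of each char):
  Position 0 ('a'): window [0,0] length 1 -- new best
  Position 1 ('a'): repeat (last at 0), move window start to 1
  Position 1 ('a'): window [1,1] length 1
  Position 2 ('a'): repeat (last at 1), move window start to 2
  Position 2 ('a'): window [2,2] length 1
  Position 3 ('b'): window [2,3] length 2 -- new best
  Position 4 ('a'): repeat (last at 2), move window start to 3
  Position 4 ('a'): window [3,4] length 2
  Position 5 ('c'): window [3,5] length 3 -- new best
  Position 6 ('a'): repeat (last at 4), move window start to 5
  Position 6 ('a'): window [5,6] length 2
  Position 7 ('h'): window [5,7] length 3
  Position 8 ('a'): repeat (last at 6), move window start to 7
  Position 8 ('a'): window [7,8] length 2
  Position 9 ('d'): window [7,9] length 3
  Position 10 ('f'): window [7,10] length 4 -- new best
Longest substring with no repeats: "hadf" with length 4

4


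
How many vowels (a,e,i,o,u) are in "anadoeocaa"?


Input: anadoeocaa
Checking each character:
  'a' at position 0: vowel (running total: 1)
  'n' at position 1: consonant
  'a' at position 2: vowel (running total: 2)
  'd' at position 3: consonant
  'o' at position 4: vowel (running total: 3)
  'e' at position 5: vowel (running total: 4)
  'o' at position 6: vowel (running total: 5)
  'c' at position 7: consonant
  'a' at position 8: vowel (running total: 6)
  'a' at position 9: vowel (running total: 7)
Total vowels: 7

7


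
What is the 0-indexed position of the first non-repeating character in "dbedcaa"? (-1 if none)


Input: dbedcaa
Character frequencies:
  'a': 2
  'b': 1
  'c': 1
  'd': 2
  'e': 1
Scanning left to right for freq == 1:
  Position 0 ('d'): freq=2, skip
  Position 1 ('b'): unique! => answer = 1

1


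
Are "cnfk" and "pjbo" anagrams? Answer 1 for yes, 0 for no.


Strings: "cnfk", "pjbo"
Sorted first:  cfkn
Sorted second: bjop
Differ at position 0: 'c' vs 'b' => not anagrams

0


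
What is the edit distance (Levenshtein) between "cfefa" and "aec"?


Computing edit distance: "cfefa" -> "aec"
DP table:
           a    e    c
      0    1    2    3
  c   1    1    2    2
  f   2    2    2    3
  e   3    3    2    3
  f   4    4    3    3
  a   5    4    4    4
Edit distance = dp[5][3] = 4

4


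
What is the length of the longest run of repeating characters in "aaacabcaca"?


Input: "aaacabcaca"
Scanning for longest run:
  Position 1 ('a'): continues run of 'a', length=2
  Position 2 ('a'): continues run of 'a', length=3
  Position 3 ('c'): new char, reset run to 1
  Position 4 ('a'): new char, reset run to 1
  Position 5 ('b'): new char, reset run to 1
  Position 6 ('c'): new char, reset run to 1
  Position 7 ('a'): new char, reset run to 1
  Position 8 ('c'): new char, reset run to 1
  Position 9 ('a'): new char, reset run to 1
Longest run: 'a' with length 3

3


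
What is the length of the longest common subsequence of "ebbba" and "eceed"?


LCS of "ebbba" and "eceed"
DP table:
           e    c    e    e    d
      0    0    0    0    0    0
  e   0    1    1    1    1    1
  b   0    1    1    1    1    1
  b   0    1    1    1    1    1
  b   0    1    1    1    1    1
  a   0    1    1    1    1    1
LCS length = dp[5][5] = 1

1


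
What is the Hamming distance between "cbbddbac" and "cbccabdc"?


Comparing "cbbddbac" and "cbccabdc" position by position:
  Position 0: 'c' vs 'c' => same
  Position 1: 'b' vs 'b' => same
  Position 2: 'b' vs 'c' => differ
  Position 3: 'd' vs 'c' => differ
  Position 4: 'd' vs 'a' => differ
  Position 5: 'b' vs 'b' => same
  Position 6: 'a' vs 'd' => differ
  Position 7: 'c' vs 'c' => same
Total differences (Hamming distance): 4

4


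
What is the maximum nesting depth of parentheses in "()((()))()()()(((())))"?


Input: "()((()))()()()(((())))"
Tracking depth:
  Position 0 '(': depth becomes 1
  Position 1 ')': depth becomes 0
  Position 2 '(': depth becomes 1
  Position 3 '(': depth becomes 2
  Position 4 '(': depth becomes 3
  Position 5 ')': depth becomes 2
  Position 6 ')': depth becomes 1
  Position 7 ')': depth becomes 0
  Position 8 '(': depth becomes 1
  Position 9 ')': depth becomes 0
  Position 10 '(': depth becomes 1
  Position 11 ')': depth becomes 0
  Position 12 '(': depth becomes 1
  Position 13 ')': depth becomes 0
  Position 14 '(': depth becomes 1
  Position 15 '(': depth becomes 2
  Position 16 '(': depth becomes 3
  Position 17 '(': depth becomes 4
  Position 18 ')': depth becomes 3
  Position 19 ')': depth becomes 2
  Position 20 ')': depth becomes 1
  Position 21 ')': depth becomes 0
Maximum depth reached: 4

4


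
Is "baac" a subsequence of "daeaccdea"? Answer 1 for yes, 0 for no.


Check if "baac" is a subsequence of "daeaccdea"
Greedy scan:
  Position 0 ('d'): no match needed
  Position 1 ('a'): no match needed
  Position 2 ('e'): no match needed
  Position 3 ('a'): no match needed
  Position 4 ('c'): no match needed
  Position 5 ('c'): no match needed
  Position 6 ('d'): no match needed
  Position 7 ('e'): no match needed
  Position 8 ('a'): no match needed
Only matched 0/4 characters => not a subsequence

0


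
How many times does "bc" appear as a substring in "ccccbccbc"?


Searching for "bc" in "ccccbccbc"
Scanning each position:
  Position 0: "cc" => no
  Position 1: "cc" => no
  Position 2: "cc" => no
  Position 3: "cb" => no
  Position 4: "bc" => MATCH
  Position 5: "cc" => no
  Position 6: "cb" => no
  Position 7: "bc" => MATCH
Total occurrences: 2

2


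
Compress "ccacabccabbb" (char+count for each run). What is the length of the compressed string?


Input: ccacabccabbb
Runs:
  'c' x 2 => "c2"
  'a' x 1 => "a1"
  'c' x 1 => "c1"
  'a' x 1 => "a1"
  'b' x 1 => "b1"
  'c' x 2 => "c2"
  'a' x 1 => "a1"
  'b' x 3 => "b3"
Compressed: "c2a1c1a1b1c2a1b3"
Compressed length: 16

16


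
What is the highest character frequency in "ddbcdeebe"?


Input: ddbcdeebe
Character counts:
  'b': 2
  'c': 1
  'd': 3
  'e': 3
Maximum frequency: 3

3


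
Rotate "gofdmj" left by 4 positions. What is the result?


Input: "gofdmj", rotate left by 4
First 4 characters: "gofd"
Remaining characters: "mj"
Concatenate remaining + first: "mj" + "gofd" = "mjgofd"

mjgofd


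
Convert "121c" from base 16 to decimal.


Input: "121c" in base 16
Positional expansion:
  Digit '1' (value 1) x 16^3 = 4096
  Digit '2' (value 2) x 16^2 = 512
  Digit '1' (value 1) x 16^1 = 16
  Digit 'c' (value 12) x 16^0 = 12
Sum = 4636

4636


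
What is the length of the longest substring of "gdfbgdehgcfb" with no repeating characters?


Input: "gdfbgdehgcfb"
Sliding window (track last position of each char):
  Position 0 ('g'): window [0,0] length 1 -- new best
  Position 1 ('d'): window [0,1] length 2 -- new best
  Position 2 ('f'): window [0,2] length 3 -- new best
  Position 3 ('b'): window [0,3] length 4 -- new best
  Position 4 ('g'): repeat (last at 0), move window start to 1
  Position 4 ('g'): window [1,4] length 4
  Position 5 ('d'): repeat (last at 1), move window start to 2
  Position 5 ('d'): window [2,5] length 4
  Position 6 ('e'): window [2,6] length 5 -- new best
  Position 7 ('h'): window [2,7] length 6 -- new best
  Position 8 ('g'): repeat (last at 4), move window start to 5
  Position 8 ('g'): window [5,8] length 4
  Position 9 ('c'): window [5,9] length 5
  Position 10 ('f'): window [5,10] length 6
  Position 11 ('b'): window [5,11] length 7 -- new best
Longest substring with no repeats: "dehgcfb" with length 7

7


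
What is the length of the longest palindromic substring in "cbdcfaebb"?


Input: "cbdcfaebb"
Checking substrings for palindromes:
  [7:9] "bb" (len 2) => palindrome
Longest palindromic substring: "bb" with length 2

2


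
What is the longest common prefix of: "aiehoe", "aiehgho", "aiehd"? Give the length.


Words: aiehoe, aiehgho, aiehd
  Position 0: all 'a' => match
  Position 1: all 'i' => match
  Position 2: all 'e' => match
  Position 3: all 'h' => match
  Position 4: ('o', 'g', 'd') => mismatch, stop
LCP = "aieh" (length 4)

4


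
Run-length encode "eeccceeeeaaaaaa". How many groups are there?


Input: eeccceeeeaaaaaa
Scanning for consecutive runs:
  Group 1: 'e' x 2 (positions 0-1)
  Group 2: 'c' x 3 (positions 2-4)
  Group 3: 'e' x 4 (positions 5-8)
  Group 4: 'a' x 6 (positions 9-14)
Total groups: 4

4


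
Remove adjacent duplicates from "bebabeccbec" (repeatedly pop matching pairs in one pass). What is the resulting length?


Input: bebabeccbec
Stack-based adjacent duplicate removal:
  Read 'b': push. Stack: b
  Read 'e': push. Stack: be
  Read 'b': push. Stack: beb
  Read 'a': push. Stack: beba
  Read 'b': push. Stack: bebab
  Read 'e': push. Stack: bebabe
  Read 'c': push. Stack: bebabec
  Read 'c': matches stack top 'c' => pop. Stack: bebabe
  Read 'b': push. Stack: bebabeb
  Read 'e': push. Stack: bebabebe
  Read 'c': push. Stack: bebabebec
Final stack: "bebabebec" (length 9)

9


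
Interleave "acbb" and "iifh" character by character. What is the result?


Interleaving "acbb" and "iifh":
  Position 0: 'a' from first, 'i' from second => "ai"
  Position 1: 'c' from first, 'i' from second => "ci"
  Position 2: 'b' from first, 'f' from second => "bf"
  Position 3: 'b' from first, 'h' from second => "bh"
Result: aicibfbh

aicibfbh


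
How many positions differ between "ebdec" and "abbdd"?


Comparing "ebdec" and "abbdd" position by position:
  Position 0: 'e' vs 'a' => DIFFER
  Position 1: 'b' vs 'b' => same
  Position 2: 'd' vs 'b' => DIFFER
  Position 3: 'e' vs 'd' => DIFFER
  Position 4: 'c' vs 'd' => DIFFER
Positions that differ: 4

4


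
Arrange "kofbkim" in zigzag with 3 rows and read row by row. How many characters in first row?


Zigzag "kofbkim" into 3 rows:
Placing characters:
  'k' => row 0
  'o' => row 1
  'f' => row 2
  'b' => row 1
  'k' => row 0
  'i' => row 1
  'm' => row 2
Rows:
  Row 0: "kk"
  Row 1: "obi"
  Row 2: "fm"
First row length: 2

2


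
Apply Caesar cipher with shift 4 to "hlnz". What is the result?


Caesar cipher: shift "hlnz" by 4
  'h' (pos 7) + 4 = pos 11 = 'l'
  'l' (pos 11) + 4 = pos 15 = 'p'
  'n' (pos 13) + 4 = pos 17 = 'r'
  'z' (pos 25) + 4 = pos 3 = 'd'
Result: lprd

lprd
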